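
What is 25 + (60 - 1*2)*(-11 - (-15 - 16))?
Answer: 1185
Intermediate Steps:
25 + (60 - 1*2)*(-11 - (-15 - 16)) = 25 + (60 - 2)*(-11 - 1*(-31)) = 25 + 58*(-11 + 31) = 25 + 58*20 = 25 + 1160 = 1185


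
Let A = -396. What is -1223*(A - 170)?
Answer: 692218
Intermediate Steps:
-1223*(A - 170) = -1223*(-396 - 170) = -1223*(-566) = 692218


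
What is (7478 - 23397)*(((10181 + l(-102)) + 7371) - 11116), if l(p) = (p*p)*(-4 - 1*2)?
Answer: 891272972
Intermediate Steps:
l(p) = -6*p² (l(p) = p²*(-4 - 2) = p²*(-6) = -6*p²)
(7478 - 23397)*(((10181 + l(-102)) + 7371) - 11116) = (7478 - 23397)*(((10181 - 6*(-102)²) + 7371) - 11116) = -15919*(((10181 - 6*10404) + 7371) - 11116) = -15919*(((10181 - 62424) + 7371) - 11116) = -15919*((-52243 + 7371) - 11116) = -15919*(-44872 - 11116) = -15919*(-55988) = 891272972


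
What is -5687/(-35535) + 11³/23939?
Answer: 183438178/850672365 ≈ 0.21564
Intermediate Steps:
-5687/(-35535) + 11³/23939 = -5687*(-1/35535) + 1331*(1/23939) = 5687/35535 + 1331/23939 = 183438178/850672365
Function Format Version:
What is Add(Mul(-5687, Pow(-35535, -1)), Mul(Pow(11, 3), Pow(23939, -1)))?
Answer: Rational(183438178, 850672365) ≈ 0.21564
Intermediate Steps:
Add(Mul(-5687, Pow(-35535, -1)), Mul(Pow(11, 3), Pow(23939, -1))) = Add(Mul(-5687, Rational(-1, 35535)), Mul(1331, Rational(1, 23939))) = Add(Rational(5687, 35535), Rational(1331, 23939)) = Rational(183438178, 850672365)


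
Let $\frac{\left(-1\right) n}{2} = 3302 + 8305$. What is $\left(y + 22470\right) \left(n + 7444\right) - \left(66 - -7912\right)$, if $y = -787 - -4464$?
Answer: $-412346168$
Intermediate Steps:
$n = -23214$ ($n = - 2 \left(3302 + 8305\right) = \left(-2\right) 11607 = -23214$)
$y = 3677$ ($y = -787 + 4464 = 3677$)
$\left(y + 22470\right) \left(n + 7444\right) - \left(66 - -7912\right) = \left(3677 + 22470\right) \left(-23214 + 7444\right) - \left(66 - -7912\right) = 26147 \left(-15770\right) - \left(66 + 7912\right) = -412338190 - 7978 = -412346168$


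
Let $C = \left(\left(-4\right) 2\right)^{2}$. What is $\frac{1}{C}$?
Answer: $\frac{1}{64} \approx 0.015625$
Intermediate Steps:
$C = 64$ ($C = \left(-8\right)^{2} = 64$)
$\frac{1}{C} = \frac{1}{64}$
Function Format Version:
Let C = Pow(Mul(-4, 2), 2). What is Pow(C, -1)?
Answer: Rational(1, 64) ≈ 0.015625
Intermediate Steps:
C = 64 (C = Pow(-8, 2) = 64)
Pow(C, -1) = Pow(64, -1) = Rational(1, 64)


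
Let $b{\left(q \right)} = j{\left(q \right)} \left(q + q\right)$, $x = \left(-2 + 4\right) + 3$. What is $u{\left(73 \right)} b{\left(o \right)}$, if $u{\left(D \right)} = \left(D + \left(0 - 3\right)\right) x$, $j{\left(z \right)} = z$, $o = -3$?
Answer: $6300$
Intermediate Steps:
$x = 5$ ($x = 2 + 3 = 5$)
$b{\left(q \right)} = 2 q^{2}$ ($b{\left(q \right)} = q \left(q + q\right) = q 2 q = 2 q^{2}$)
$u{\left(D \right)} = -15 + 5 D$ ($u{\left(D \right)} = \left(D + \left(0 - 3\right)\right) 5 = \left(D - 3\right) 5 = \left(-3 + D\right) 5 = -15 + 5 D$)
$u{\left(73 \right)} b{\left(o \right)} = \left(-15 + 5 \cdot 73\right) 2 \left(-3\right)^{2} = \left(-15 + 365\right) 2 \cdot 9 = 350 \cdot 18 = 6300$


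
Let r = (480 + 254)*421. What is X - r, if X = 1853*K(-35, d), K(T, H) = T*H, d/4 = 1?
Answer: -568434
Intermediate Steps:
d = 4 (d = 4*1 = 4)
K(T, H) = H*T
r = 309014 (r = 734*421 = 309014)
X = -259420 (X = 1853*(4*(-35)) = 1853*(-140) = -259420)
X - r = -259420 - 1*309014 = -259420 - 309014 = -568434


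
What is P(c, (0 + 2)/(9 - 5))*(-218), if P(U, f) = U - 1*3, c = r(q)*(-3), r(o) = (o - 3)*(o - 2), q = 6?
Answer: 8502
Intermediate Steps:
r(o) = (-3 + o)*(-2 + o)
c = -36 (c = (6 + 6² - 5*6)*(-3) = (6 + 36 - 30)*(-3) = 12*(-3) = -36)
P(U, f) = -3 + U (P(U, f) = U - 3 = -3 + U)
P(c, (0 + 2)/(9 - 5))*(-218) = (-3 - 36)*(-218) = -39*(-218) = 8502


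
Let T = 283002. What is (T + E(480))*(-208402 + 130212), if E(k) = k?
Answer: -22165457580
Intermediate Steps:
(T + E(480))*(-208402 + 130212) = (283002 + 480)*(-208402 + 130212) = 283482*(-78190) = -22165457580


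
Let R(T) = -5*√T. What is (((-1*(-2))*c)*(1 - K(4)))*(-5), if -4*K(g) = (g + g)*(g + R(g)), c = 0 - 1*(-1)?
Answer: 110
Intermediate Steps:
c = 1 (c = 0 + 1 = 1)
K(g) = -g*(g - 5*√g)/2 (K(g) = -(g + g)*(g - 5*√g)/4 = -2*g*(g - 5*√g)/4 = -g*(g - 5*√g)/2)
(((-1*(-2))*c)*(1 - K(4)))*(-5) = ((-1*(-2)*1)*(1 - 4*(-1*4 + 5*√4)/2))*(-5) = ((2*1)*(1 - 4*(-4 + 5*2)/2))*(-5) = (2*(1 - 4*(-4 + 10)/2))*(-5) = (2*(1 - 4*6/2))*(-5) = (2*(1 - 1*12))*(-5) = (2*(1 - 12))*(-5) = (2*(-11))*(-5) = -22*(-5) = 110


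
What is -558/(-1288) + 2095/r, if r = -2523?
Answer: -645263/1624812 ≈ -0.39713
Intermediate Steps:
-558/(-1288) + 2095/r = -558/(-1288) + 2095/(-2523) = -558*(-1/1288) + 2095*(-1/2523) = 279/644 - 2095/2523 = -645263/1624812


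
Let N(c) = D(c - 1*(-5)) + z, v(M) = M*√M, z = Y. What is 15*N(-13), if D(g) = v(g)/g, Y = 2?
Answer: 30 + 30*I*√2 ≈ 30.0 + 42.426*I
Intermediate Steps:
z = 2
v(M) = M^(3/2)
D(g) = √g (D(g) = g^(3/2)/g = √g)
N(c) = 2 + √(5 + c) (N(c) = √(c - 1*(-5)) + 2 = √(c + 5) + 2 = √(5 + c) + 2 = 2 + √(5 + c))
15*N(-13) = 15*(2 + √(5 - 13)) = 15*(2 + √(-8)) = 15*(2 + 2*I*√2) = 30 + 30*I*√2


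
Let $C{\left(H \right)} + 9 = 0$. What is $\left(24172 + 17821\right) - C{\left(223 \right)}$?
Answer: $42002$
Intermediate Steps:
$C{\left(H \right)} = -9$ ($C{\left(H \right)} = -9 + 0 = -9$)
$\left(24172 + 17821\right) - C{\left(223 \right)} = \left(24172 + 17821\right) - -9 = 41993 + 9 = 42002$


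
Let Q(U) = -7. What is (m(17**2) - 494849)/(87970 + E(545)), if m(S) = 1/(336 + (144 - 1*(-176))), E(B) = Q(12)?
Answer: -108206981/19234576 ≈ -5.6256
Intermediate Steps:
E(B) = -7
m(S) = 1/656 (m(S) = 1/(336 + (144 + 176)) = 1/(336 + 320) = 1/656)
(m(17**2) - 494849)/(87970 + E(545)) = (1/656 - 494849)/(87970 - 7) = -324620943/656/87963 = -324620943/656*1/87963 = -108206981/19234576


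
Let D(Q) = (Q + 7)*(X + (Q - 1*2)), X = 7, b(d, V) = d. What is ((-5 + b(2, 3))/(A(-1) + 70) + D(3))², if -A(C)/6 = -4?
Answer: 56505289/8836 ≈ 6394.9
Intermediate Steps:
A(C) = 24 (A(C) = -6*(-4) = 24)
D(Q) = (5 + Q)*(7 + Q) (D(Q) = (Q + 7)*(7 + (Q - 1*2)) = (7 + Q)*(7 + (Q - 2)) = (7 + Q)*(7 + (-2 + Q)) = (7 + Q)*(5 + Q) = (5 + Q)*(7 + Q))
((-5 + b(2, 3))/(A(-1) + 70) + D(3))² = ((-5 + 2)/(24 + 70) + (35 + 3² + 12*3))² = (-3/94 + (35 + 9 + 36))² = (-3*1/94 + 80)² = (-3/94 + 80)² = (7517/94)² = 56505289/8836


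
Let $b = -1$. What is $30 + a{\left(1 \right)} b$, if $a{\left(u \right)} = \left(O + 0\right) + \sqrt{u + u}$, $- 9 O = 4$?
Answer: $\frac{274}{9} - \sqrt{2} \approx 29.03$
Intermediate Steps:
$O = - \frac{4}{9}$ ($O = \left(- \frac{1}{9}\right) 4 = - \frac{4}{9} \approx -0.44444$)
$a{\left(u \right)} = - \frac{4}{9} + \sqrt{2} \sqrt{u}$ ($a{\left(u \right)} = \left(- \frac{4}{9} + 0\right) + \sqrt{u + u} = - \frac{4}{9} + \sqrt{2 u} = - \frac{4}{9} + \sqrt{2} \sqrt{u}$)
$30 + a{\left(1 \right)} b = 30 + \left(- \frac{4}{9} + \sqrt{2} \sqrt{1}\right) \left(-1\right) = 30 + \left(- \frac{4}{9} + \sqrt{2} \cdot 1\right) \left(-1\right) = 30 + \left(- \frac{4}{9} + \sqrt{2}\right) \left(-1\right) = 30 + \left(\frac{4}{9} - \sqrt{2}\right) = \frac{274}{9} - \sqrt{2}$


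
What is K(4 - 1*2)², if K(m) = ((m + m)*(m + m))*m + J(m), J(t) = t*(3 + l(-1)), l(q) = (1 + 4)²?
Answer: 7744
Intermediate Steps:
l(q) = 25 (l(q) = 5² = 25)
J(t) = 28*t (J(t) = t*(3 + 25) = t*28 = 28*t)
K(m) = 4*m³ + 28*m (K(m) = ((m + m)*(m + m))*m + 28*m = ((2*m)*(2*m))*m + 28*m = (4*m²)*m + 28*m = 4*m³ + 28*m)
K(4 - 1*2)² = (4*(4 - 1*2)*(7 + (4 - 1*2)²))² = (4*(4 - 2)*(7 + (4 - 2)²))² = (4*2*(7 + 2²))² = (4*2*(7 + 4))² = (4*2*11)² = 88² = 7744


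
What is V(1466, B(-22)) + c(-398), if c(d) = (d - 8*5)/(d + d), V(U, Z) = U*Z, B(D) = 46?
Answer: 26839747/398 ≈ 67437.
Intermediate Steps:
c(d) = (-40 + d)/(2*d) (c(d) = (d - 40)/((2*d)) = (-40 + d)*(1/(2*d)) = (-40 + d)/(2*d))
V(1466, B(-22)) + c(-398) = 1466*46 + (1/2)*(-40 - 398)/(-398) = 67436 + (1/2)*(-1/398)*(-438) = 67436 + 219/398 = 26839747/398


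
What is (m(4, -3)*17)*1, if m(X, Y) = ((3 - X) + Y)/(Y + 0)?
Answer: 68/3 ≈ 22.667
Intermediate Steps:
m(X, Y) = (3 + Y - X)/Y
(m(4, -3)*17)*1 = (((3 - 3 - 1*4)/(-3))*17)*1 = (-(3 - 3 - 4)/3*17)*1 = (-⅓*(-4)*17)*1 = ((4/3)*17)*1 = (68/3)*1 = 68/3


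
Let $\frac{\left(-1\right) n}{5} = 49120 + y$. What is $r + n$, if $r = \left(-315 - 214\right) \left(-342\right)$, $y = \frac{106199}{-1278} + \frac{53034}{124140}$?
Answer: $- \frac{84968999795}{1322091} \approx -64269.0$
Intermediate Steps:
$y = - \frac{546490267}{6610455}$ ($y = 106199 \left(- \frac{1}{1278}\right) + 53034 \cdot \frac{1}{124140} = - \frac{106199}{1278} + \frac{8839}{20690} = - \frac{546490267}{6610455} \approx -82.671$)
$r = 180918$ ($r = \left(-529\right) \left(-342\right) = 180918$)
$n = - \frac{324159059333}{1322091}$ ($n = - 5 \left(49120 - \frac{546490267}{6610455}\right) = \left(-5\right) \frac{324159059333}{6610455} = - \frac{324159059333}{1322091} \approx -2.4519 \cdot 10^{5}$)
$r + n = 180918 - \frac{324159059333}{1322091} = - \frac{84968999795}{1322091}$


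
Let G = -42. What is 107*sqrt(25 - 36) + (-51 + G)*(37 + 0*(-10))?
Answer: -3441 + 107*I*sqrt(11) ≈ -3441.0 + 354.88*I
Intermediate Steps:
107*sqrt(25 - 36) + (-51 + G)*(37 + 0*(-10)) = 107*sqrt(25 - 36) + (-51 - 42)*(37 + 0*(-10)) = 107*sqrt(-11) - 93*(37 + 0) = 107*(I*sqrt(11)) - 93*37 = 107*I*sqrt(11) - 3441 = -3441 + 107*I*sqrt(11)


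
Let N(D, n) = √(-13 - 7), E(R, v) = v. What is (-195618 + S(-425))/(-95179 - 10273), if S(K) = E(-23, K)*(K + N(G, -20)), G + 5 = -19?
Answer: 14993/105452 + 425*I*√5/52726 ≈ 0.14218 + 0.018024*I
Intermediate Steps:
G = -24 (G = -5 - 19 = -24)
N(D, n) = 2*I*√5 (N(D, n) = √(-20) = 2*I*√5)
S(K) = K*(K + 2*I*√5)
(-195618 + S(-425))/(-95179 - 10273) = (-195618 - 425*(-425 + 2*I*√5))/(-95179 - 10273) = (-195618 + (180625 - 850*I*√5))/(-105452) = (-14993 - 850*I*√5)*(-1/105452) = 14993/105452 + 425*I*√5/52726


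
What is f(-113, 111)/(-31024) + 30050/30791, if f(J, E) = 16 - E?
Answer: 935196345/955259984 ≈ 0.97900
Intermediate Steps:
f(-113, 111)/(-31024) + 30050/30791 = (16 - 1*111)/(-31024) + 30050/30791 = (16 - 111)*(-1/31024) + 30050*(1/30791) = -95*(-1/31024) + 30050/30791 = 95/31024 + 30050/30791 = 935196345/955259984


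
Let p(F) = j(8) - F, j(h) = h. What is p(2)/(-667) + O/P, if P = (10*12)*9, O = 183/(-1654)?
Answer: -3613327/397158480 ≈ -0.0090979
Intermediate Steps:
O = -183/1654 (O = 183*(-1/1654) = -183/1654 ≈ -0.11064)
P = 1080 (P = 120*9 = 1080)
p(F) = 8 - F
p(2)/(-667) + O/P = (8 - 1*2)/(-667) - 183/1654/1080 = (8 - 2)*(-1/667) - 183/1654*1/1080 = 6*(-1/667) - 61/595440 = -6/667 - 61/595440 = -3613327/397158480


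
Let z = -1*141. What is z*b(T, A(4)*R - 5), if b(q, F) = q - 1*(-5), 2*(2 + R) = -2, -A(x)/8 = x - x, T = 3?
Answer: -1128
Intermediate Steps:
A(x) = 0 (A(x) = -8*(x - x) = -8*0 = 0)
R = -3 (R = -2 + (½)*(-2) = -2 - 1 = -3)
b(q, F) = 5 + q (b(q, F) = q + 5 = 5 + q)
z = -141
z*b(T, A(4)*R - 5) = -141*(5 + 3) = -141*8 = -1128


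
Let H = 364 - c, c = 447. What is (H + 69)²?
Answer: 196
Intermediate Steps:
H = -83 (H = 364 - 1*447 = 364 - 447 = -83)
(H + 69)² = (-83 + 69)² = (-14)² = 196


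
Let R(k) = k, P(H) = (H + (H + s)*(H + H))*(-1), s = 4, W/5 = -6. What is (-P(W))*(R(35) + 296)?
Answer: 506430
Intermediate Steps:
W = -30 (W = 5*(-6) = -30)
P(H) = -H - 2*H*(4 + H) (P(H) = (H + (H + 4)*(H + H))*(-1) = (H + (4 + H)*(2*H))*(-1) = (H + 2*H*(4 + H))*(-1) = -H - 2*H*(4 + H))
(-P(W))*(R(35) + 296) = (-(-1)*(-30)*(9 + 2*(-30)))*(35 + 296) = -(-1)*(-30)*(9 - 60)*331 = -(-1)*(-30)*(-51)*331 = -1*(-1530)*331 = 1530*331 = 506430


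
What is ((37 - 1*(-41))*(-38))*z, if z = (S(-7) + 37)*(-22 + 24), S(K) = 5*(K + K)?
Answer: 195624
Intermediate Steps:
S(K) = 10*K (S(K) = 5*(2*K) = 10*K)
z = -66 (z = (10*(-7) + 37)*(-22 + 24) = (-70 + 37)*2 = -33*2 = -66)
((37 - 1*(-41))*(-38))*z = ((37 - 1*(-41))*(-38))*(-66) = ((37 + 41)*(-38))*(-66) = (78*(-38))*(-66) = -2964*(-66) = 195624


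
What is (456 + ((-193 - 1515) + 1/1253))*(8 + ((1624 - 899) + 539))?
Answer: -1995456360/1253 ≈ -1.5925e+6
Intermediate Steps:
(456 + ((-193 - 1515) + 1/1253))*(8 + ((1624 - 899) + 539)) = (456 + (-1708 + 1/1253))*(8 + (725 + 539)) = (456 - 2140123/1253)*(8 + 1264) = -1568755/1253*1272 = -1995456360/1253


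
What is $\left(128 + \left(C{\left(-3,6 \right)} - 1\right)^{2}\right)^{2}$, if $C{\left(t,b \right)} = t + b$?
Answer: $17424$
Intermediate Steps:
$C{\left(t,b \right)} = b + t$
$\left(128 + \left(C{\left(-3,6 \right)} - 1\right)^{2}\right)^{2} = \left(128 + \left(\left(6 - 3\right) - 1\right)^{2}\right)^{2} = \left(128 + \left(3 - 1\right)^{2}\right)^{2} = \left(128 + 2^{2}\right)^{2} = \left(128 + 4\right)^{2} = 132^{2} = 17424$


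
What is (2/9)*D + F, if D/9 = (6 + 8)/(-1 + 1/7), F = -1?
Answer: -101/3 ≈ -33.667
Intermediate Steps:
D = -147 (D = 9*((6 + 8)/(-1 + 1/7)) = 9*(14/(-1 + 1*(⅐))) = 9*(14/(-1 + ⅐)) = 9*(14/(-6/7)) = 9*(14*(-7/6)) = 9*(-49/3) = -147)
(2/9)*D + F = (2/9)*(-147) - 1 = -98/3 - 1 = -101/3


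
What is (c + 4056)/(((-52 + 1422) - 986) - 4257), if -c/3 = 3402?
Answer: 2050/1291 ≈ 1.5879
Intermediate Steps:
c = -10206 (c = -3*3402 = -10206)
(c + 4056)/(((-52 + 1422) - 986) - 4257) = (-10206 + 4056)/(((-52 + 1422) - 986) - 4257) = -6150/((1370 - 986) - 4257) = -6150/(384 - 4257) = -6150/(-3873) = -6150*(-1/3873) = 2050/1291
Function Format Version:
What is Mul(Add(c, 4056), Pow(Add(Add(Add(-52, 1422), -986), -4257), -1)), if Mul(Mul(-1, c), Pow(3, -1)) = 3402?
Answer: Rational(2050, 1291) ≈ 1.5879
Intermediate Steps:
c = -10206 (c = Mul(-3, 3402) = -10206)
Mul(Add(c, 4056), Pow(Add(Add(Add(-52, 1422), -986), -4257), -1)) = Mul(Add(-10206, 4056), Pow(Add(Add(Add(-52, 1422), -986), -4257), -1)) = Mul(-6150, Pow(Add(Add(1370, -986), -4257), -1)) = Mul(-6150, Pow(Add(384, -4257), -1)) = Mul(-6150, Pow(-3873, -1)) = Mul(-6150, Rational(-1, 3873)) = Rational(2050, 1291)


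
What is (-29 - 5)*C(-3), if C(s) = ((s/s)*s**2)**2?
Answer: -2754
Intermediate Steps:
C(s) = s**4 (C(s) = (1*s**2)**2 = (s**2)**2 = s**4)
(-29 - 5)*C(-3) = (-29 - 5)*(-3)**4 = -34*81 = -2754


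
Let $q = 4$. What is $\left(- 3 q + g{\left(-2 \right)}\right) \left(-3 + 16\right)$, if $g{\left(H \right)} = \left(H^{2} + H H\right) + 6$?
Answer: $26$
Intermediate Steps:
$g{\left(H \right)} = 6 + 2 H^{2}$ ($g{\left(H \right)} = \left(H^{2} + H^{2}\right) + 6 = 2 H^{2} + 6 = 6 + 2 H^{2}$)
$\left(- 3 q + g{\left(-2 \right)}\right) \left(-3 + 16\right) = \left(\left(-3\right) 4 + \left(6 + 2 \left(-2\right)^{2}\right)\right) \left(-3 + 16\right) = \left(-12 + \left(6 + 2 \cdot 4\right)\right) 13 = \left(-12 + \left(6 + 8\right)\right) 13 = \left(-12 + 14\right) 13 = 2 \cdot 13 = 26$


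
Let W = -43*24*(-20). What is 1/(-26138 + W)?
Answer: -1/5498 ≈ -0.00018188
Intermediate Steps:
W = 20640 (W = -1032*(-20) = 20640)
1/(-26138 + W) = 1/(-26138 + 20640) = 1/(-5498) = -1/5498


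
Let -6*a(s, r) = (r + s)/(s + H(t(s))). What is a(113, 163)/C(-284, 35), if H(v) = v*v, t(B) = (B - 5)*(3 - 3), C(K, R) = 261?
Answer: -46/29493 ≈ -0.0015597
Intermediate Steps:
t(B) = 0 (t(B) = (-5 + B)*0 = 0)
H(v) = v**2
a(s, r) = -(r + s)/(6*s) (a(s, r) = -(r + s)/(6*(s + 0**2)) = -(r + s)/(6*(s + 0)) = -(r + s)/(6*s))
a(113, 163)/C(-284, 35) = ((1/6)*(-1*163 - 1*113)/113)/261 = ((1/6)*(1/113)*(-163 - 113))*(1/261) = ((1/6)*(1/113)*(-276))*(1/261) = -46/113*1/261 = -46/29493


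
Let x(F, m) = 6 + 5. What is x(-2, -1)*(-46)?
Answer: -506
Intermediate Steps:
x(F, m) = 11
x(-2, -1)*(-46) = 11*(-46) = -506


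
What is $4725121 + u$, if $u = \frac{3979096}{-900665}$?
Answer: $\frac{4255747126369}{900665} \approx 4.7251 \cdot 10^{6}$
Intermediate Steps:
$u = - \frac{3979096}{900665}$ ($u = 3979096 \left(- \frac{1}{900665}\right) = - \frac{3979096}{900665} \approx -4.418$)
$4725121 + u = 4725121 - \frac{3979096}{900665} = \frac{4255747126369}{900665}$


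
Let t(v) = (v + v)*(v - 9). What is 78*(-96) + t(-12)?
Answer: -6984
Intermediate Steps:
t(v) = 2*v*(-9 + v) (t(v) = (2*v)*(-9 + v) = 2*v*(-9 + v))
78*(-96) + t(-12) = 78*(-96) + 2*(-12)*(-9 - 12) = -7488 + 2*(-12)*(-21) = -7488 + 504 = -6984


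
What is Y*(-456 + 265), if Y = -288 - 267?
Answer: 106005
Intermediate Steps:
Y = -555
Y*(-456 + 265) = -555*(-456 + 265) = -555*(-191) = 106005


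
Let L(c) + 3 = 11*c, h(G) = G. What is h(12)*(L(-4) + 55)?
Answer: 96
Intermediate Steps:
L(c) = -3 + 11*c
h(12)*(L(-4) + 55) = 12*((-3 + 11*(-4)) + 55) = 12*((-3 - 44) + 55) = 12*(-47 + 55) = 12*8 = 96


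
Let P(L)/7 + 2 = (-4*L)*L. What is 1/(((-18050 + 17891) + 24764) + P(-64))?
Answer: -1/90097 ≈ -1.1099e-5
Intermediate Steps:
P(L) = -14 - 28*L² (P(L) = -14 + 7*((-4*L)*L) = -14 + 7*(-4*L²) = -14 - 28*L²)
1/(((-18050 + 17891) + 24764) + P(-64)) = 1/(((-18050 + 17891) + 24764) + (-14 - 28*(-64)²)) = 1/((-159 + 24764) + (-14 - 28*4096)) = 1/(24605 + (-14 - 114688)) = 1/(24605 - 114702) = 1/(-90097) = -1/90097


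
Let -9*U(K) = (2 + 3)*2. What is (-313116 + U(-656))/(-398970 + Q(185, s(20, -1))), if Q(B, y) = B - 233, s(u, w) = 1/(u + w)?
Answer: 1409027/1795581 ≈ 0.78472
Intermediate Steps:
U(K) = -10/9 (U(K) = -(2 + 3)*2/9 = -5*2/9 = -⅑*10 = -10/9)
Q(B, y) = -233 + B
(-313116 + U(-656))/(-398970 + Q(185, s(20, -1))) = (-313116 - 10/9)/(-398970 + (-233 + 185)) = -2818054/(9*(-398970 - 48)) = -2818054/9/(-399018) = -2818054/9*(-1/399018) = 1409027/1795581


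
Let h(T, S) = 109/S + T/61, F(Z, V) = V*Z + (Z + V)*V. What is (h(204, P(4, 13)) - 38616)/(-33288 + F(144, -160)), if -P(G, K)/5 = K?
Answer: 153105829/213190120 ≈ 0.71817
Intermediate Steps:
P(G, K) = -5*K
F(Z, V) = V*Z + V*(V + Z) (F(Z, V) = V*Z + (V + Z)*V = V*Z + V*(V + Z))
h(T, S) = 109/S + T/61 (h(T, S) = 109/S + T*(1/61) = 109/S + T/61)
(h(204, P(4, 13)) - 38616)/(-33288 + F(144, -160)) = ((109/((-5*13)) + (1/61)*204) - 38616)/(-33288 - 160*(-160 + 2*144)) = ((109/(-65) + 204/61) - 38616)/(-33288 - 160*(-160 + 288)) = ((109*(-1/65) + 204/61) - 38616)/(-33288 - 160*128) = ((-109/65 + 204/61) - 38616)/(-33288 - 20480) = (6611/3965 - 38616)/(-53768) = -153105829/3965*(-1/53768) = 153105829/213190120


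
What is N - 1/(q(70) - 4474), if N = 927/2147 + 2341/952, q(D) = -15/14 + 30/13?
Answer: 4810251702941/1663858305592 ≈ 2.8910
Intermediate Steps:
q(D) = 225/182 (q(D) = -15*1/14 + 30*(1/13) = -15/14 + 30/13 = 225/182)
N = 5908631/2043944 (N = 927*(1/2147) + 2341*(1/952) = 927/2147 + 2341/952 = 5908631/2043944 ≈ 2.8908)
N - 1/(q(70) - 4474) = 5908631/2043944 - 1/(225/182 - 4474) = 5908631/2043944 - 1/(-814043/182) = 5908631/2043944 - 1*(-182/814043) = 5908631/2043944 + 182/814043 = 4810251702941/1663858305592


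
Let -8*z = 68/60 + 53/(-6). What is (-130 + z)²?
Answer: 106564329/6400 ≈ 16651.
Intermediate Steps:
z = 77/80 (z = -(68/60 + 53/(-6))/8 = -(68*(1/60) + 53*(-⅙))/8 = -(17/15 - 53/6)/8 = -⅛*(-77/10) = 77/80 ≈ 0.96250)
(-130 + z)² = (-130 + 77/80)² = (-10323/80)² = 106564329/6400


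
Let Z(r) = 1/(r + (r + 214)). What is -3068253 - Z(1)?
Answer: -662742649/216 ≈ -3.0683e+6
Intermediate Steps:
Z(r) = 1/(214 + 2*r) (Z(r) = 1/(r + (214 + r)) = 1/(214 + 2*r))
-3068253 - Z(1) = -3068253 - 1/(2*(107 + 1)) = -3068253 - 1/(2*108) = -3068253 - 1*1/216 = -3068253 - 1/216 = -662742649/216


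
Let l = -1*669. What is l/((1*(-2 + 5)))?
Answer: -223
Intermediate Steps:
l = -669
l/((1*(-2 + 5))) = -669/(-2 + 5) = -669/(1*3) = -669/3 = -669*1/3 = -223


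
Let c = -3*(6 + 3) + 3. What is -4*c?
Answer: 96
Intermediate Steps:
c = -24 (c = -3*9 + 3 = -27 + 3 = -24)
-4*c = -4*(-24) = 96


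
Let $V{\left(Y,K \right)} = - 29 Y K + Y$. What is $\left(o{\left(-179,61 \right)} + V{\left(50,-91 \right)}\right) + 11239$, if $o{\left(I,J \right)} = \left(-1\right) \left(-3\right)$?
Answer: $143242$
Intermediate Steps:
$V{\left(Y,K \right)} = Y - 29 K Y$ ($V{\left(Y,K \right)} = - 29 K Y + Y = Y - 29 K Y$)
$o{\left(I,J \right)} = 3$
$\left(o{\left(-179,61 \right)} + V{\left(50,-91 \right)}\right) + 11239 = \left(3 + 50 \left(1 - -2639\right)\right) + 11239 = \left(3 + 50 \left(1 + 2639\right)\right) + 11239 = \left(3 + 50 \cdot 2640\right) + 11239 = \left(3 + 132000\right) + 11239 = 132003 + 11239 = 143242$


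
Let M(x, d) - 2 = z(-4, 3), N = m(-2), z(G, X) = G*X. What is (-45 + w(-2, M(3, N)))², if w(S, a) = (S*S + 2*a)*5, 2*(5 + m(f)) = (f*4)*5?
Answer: 15625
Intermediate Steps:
m(f) = -5 + 10*f (m(f) = -5 + ((f*4)*5)/2 = -5 + ((4*f)*5)/2 = -5 + (20*f)/2 = -5 + 10*f)
N = -25 (N = -5 + 10*(-2) = -5 - 20 = -25)
M(x, d) = -10 (M(x, d) = 2 - 4*3 = 2 - 12 = -10)
w(S, a) = 5*S² + 10*a (w(S, a) = (S² + 2*a)*5 = 5*S² + 10*a)
(-45 + w(-2, M(3, N)))² = (-45 + (5*(-2)² + 10*(-10)))² = (-45 + (5*4 - 100))² = (-45 + (20 - 100))² = (-45 - 80)² = (-125)² = 15625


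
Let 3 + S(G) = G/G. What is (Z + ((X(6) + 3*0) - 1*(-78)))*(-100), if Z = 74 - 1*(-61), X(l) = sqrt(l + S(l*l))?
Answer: -21500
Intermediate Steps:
S(G) = -2 (S(G) = -3 + G/G = -3 + 1 = -2)
X(l) = sqrt(-2 + l) (X(l) = sqrt(l - 2) = sqrt(-2 + l))
Z = 135 (Z = 74 + 61 = 135)
(Z + ((X(6) + 3*0) - 1*(-78)))*(-100) = (135 + ((sqrt(-2 + 6) + 3*0) - 1*(-78)))*(-100) = (135 + ((sqrt(4) + 0) + 78))*(-100) = (135 + ((2 + 0) + 78))*(-100) = (135 + (2 + 78))*(-100) = (135 + 80)*(-100) = 215*(-100) = -21500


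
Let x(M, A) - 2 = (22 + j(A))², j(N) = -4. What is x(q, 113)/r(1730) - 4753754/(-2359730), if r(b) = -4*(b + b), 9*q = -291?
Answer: 3251134169/1632933160 ≈ 1.9910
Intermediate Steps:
q = -97/3 (q = (⅑)*(-291) = -97/3 ≈ -32.333)
x(M, A) = 326 (x(M, A) = 2 + (22 - 4)² = 2 + 18² = 2 + 324 = 326)
r(b) = -8*b
x(q, 113)/r(1730) - 4753754/(-2359730) = 326/((-8*1730)) - 4753754/(-2359730) = 326/(-13840) - 4753754*(-1/2359730) = 326*(-1/13840) + 2376877/1179865 = -163/6920 + 2376877/1179865 = 3251134169/1632933160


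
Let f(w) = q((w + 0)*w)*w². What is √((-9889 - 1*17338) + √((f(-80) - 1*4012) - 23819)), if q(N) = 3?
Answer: √(-27227 + 3*I*√959) ≈ 0.2815 + 165.01*I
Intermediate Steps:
f(w) = 3*w²
√((-9889 - 1*17338) + √((f(-80) - 1*4012) - 23819)) = √((-9889 - 1*17338) + √((3*(-80)² - 1*4012) - 23819)) = √((-9889 - 17338) + √((3*6400 - 4012) - 23819)) = √(-27227 + √((19200 - 4012) - 23819)) = √(-27227 + √(15188 - 23819)) = √(-27227 + √(-8631)) = √(-27227 + 3*I*√959)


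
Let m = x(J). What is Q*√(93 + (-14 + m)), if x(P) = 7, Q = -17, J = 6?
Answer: -17*√86 ≈ -157.65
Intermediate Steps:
m = 7
Q*√(93 + (-14 + m)) = -17*√(93 + (-14 + 7)) = -17*√(93 - 7) = -17*√86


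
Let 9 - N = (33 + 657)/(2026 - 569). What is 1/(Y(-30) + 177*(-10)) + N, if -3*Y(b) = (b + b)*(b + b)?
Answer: 36894853/4327290 ≈ 8.5261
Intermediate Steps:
Y(b) = -4*b²/3 (Y(b) = -(b + b)*(b + b)/3 = -2*b*2*b/3 = -4*b²/3)
N = 12423/1457 (N = 9 - (33 + 657)/(2026 - 569) = 9 - 690/1457 = 12423/1457 ≈ 8.5264)
1/(Y(-30) + 177*(-10)) + N = 1/(-4/3*(-30)² + 177*(-10)) + 12423/1457 = 1/(-4/3*900 - 1770) + 12423/1457 = 1/(-1200 - 1770) + 12423/1457 = 1/(-2970) + 12423/1457 = -1/2970 + 12423/1457 = 36894853/4327290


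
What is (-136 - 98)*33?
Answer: -7722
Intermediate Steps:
(-136 - 98)*33 = -234*33 = -7722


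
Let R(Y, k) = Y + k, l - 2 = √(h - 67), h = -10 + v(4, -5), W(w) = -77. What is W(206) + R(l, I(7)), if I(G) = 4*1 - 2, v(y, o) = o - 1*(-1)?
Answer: -73 + 9*I ≈ -73.0 + 9.0*I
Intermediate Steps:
v(y, o) = 1 + o (v(y, o) = o + 1 = 1 + o)
h = -14 (h = -10 + (1 - 5) = -10 - 4 = -14)
I(G) = 2 (I(G) = 4 - 2 = 2)
l = 2 + 9*I (l = 2 + √(-14 - 67) = 2 + √(-81) = 2 + 9*I ≈ 2.0 + 9.0*I)
W(206) + R(l, I(7)) = -77 + ((2 + 9*I) + 2) = -77 + (4 + 9*I) = -73 + 9*I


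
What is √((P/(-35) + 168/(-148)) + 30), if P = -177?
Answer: 3*√6320895/1295 ≈ 5.8243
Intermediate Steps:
√((P/(-35) + 168/(-148)) + 30) = √((-177/(-35) + 168/(-148)) + 30) = √((-177*(-1/35) + 168*(-1/148)) + 30) = √((177/35 - 42/37) + 30) = √(5079/1295 + 30) = √(43929/1295) = 3*√6320895/1295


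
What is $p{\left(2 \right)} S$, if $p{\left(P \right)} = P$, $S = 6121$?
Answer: $12242$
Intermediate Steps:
$p{\left(2 \right)} S = 2 \cdot 6121 = 12242$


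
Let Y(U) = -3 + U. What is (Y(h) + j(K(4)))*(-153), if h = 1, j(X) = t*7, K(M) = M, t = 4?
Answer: -3978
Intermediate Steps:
j(X) = 28 (j(X) = 4*7 = 28)
(Y(h) + j(K(4)))*(-153) = ((-3 + 1) + 28)*(-153) = (-2 + 28)*(-153) = 26*(-153) = -3978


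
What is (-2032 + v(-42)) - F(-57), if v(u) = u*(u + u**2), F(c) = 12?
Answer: -74368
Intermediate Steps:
(-2032 + v(-42)) - F(-57) = (-2032 + (-42)**2*(1 - 42)) - 1*12 = (-2032 + 1764*(-41)) - 12 = (-2032 - 72324) - 12 = -74356 - 12 = -74368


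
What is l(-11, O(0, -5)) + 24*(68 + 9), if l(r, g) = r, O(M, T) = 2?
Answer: 1837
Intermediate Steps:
l(-11, O(0, -5)) + 24*(68 + 9) = -11 + 24*(68 + 9) = -11 + 24*77 = -11 + 1848 = 1837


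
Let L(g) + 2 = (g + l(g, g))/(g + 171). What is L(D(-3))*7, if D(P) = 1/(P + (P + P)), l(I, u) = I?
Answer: -10773/769 ≈ -14.009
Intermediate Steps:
D(P) = 1/(3*P) (D(P) = 1/(P + 2*P) = 1/(3*P))
L(g) = -2 + 2*g/(171 + g) (L(g) = -2 + (g + g)/(g + 171) = -2 + (2*g)/(171 + g) = -2 + 2*g/(171 + g))
L(D(-3))*7 = -342/(171 + (⅓)/(-3))*7 = -342/(171 + (⅓)*(-⅓))*7 = -342/(171 - ⅑)*7 = -342/1538/9*7 = -342*9/1538*7 = -1539/769*7 = -10773/769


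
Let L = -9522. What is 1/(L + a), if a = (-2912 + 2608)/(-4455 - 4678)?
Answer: -9133/86964122 ≈ -0.00010502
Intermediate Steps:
a = 304/9133 (a = -304/(-9133) = -304*(-1/9133) = 304/9133 ≈ 0.033286)
1/(L + a) = 1/(-9522 + 304/9133) = 1/(-86964122/9133) = -9133/86964122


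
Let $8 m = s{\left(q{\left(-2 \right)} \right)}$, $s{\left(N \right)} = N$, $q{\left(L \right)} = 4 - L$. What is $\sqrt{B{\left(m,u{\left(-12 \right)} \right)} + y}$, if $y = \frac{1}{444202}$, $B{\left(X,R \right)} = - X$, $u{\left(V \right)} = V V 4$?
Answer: $\frac{i \sqrt{147986118401}}{444202} \approx 0.86602 i$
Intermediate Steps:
$u{\left(V \right)} = 4 V^{2}$ ($u{\left(V \right)} = V^{2} \cdot 4 = 4 V^{2}$)
$m = \frac{3}{4}$ ($m = \frac{4 - -2}{8} = \frac{4 + 2}{8} = \frac{1}{8} \cdot 6 = \frac{3}{4} \approx 0.75$)
$y = \frac{1}{444202} \approx 2.2512 \cdot 10^{-6}$
$\sqrt{B{\left(m,u{\left(-12 \right)} \right)} + y} = \sqrt{\left(-1\right) \frac{3}{4} + \frac{1}{444202}} = \sqrt{- \frac{3}{4} + \frac{1}{444202}} = \sqrt{- \frac{666301}{888404}} = \frac{i \sqrt{147986118401}}{444202}$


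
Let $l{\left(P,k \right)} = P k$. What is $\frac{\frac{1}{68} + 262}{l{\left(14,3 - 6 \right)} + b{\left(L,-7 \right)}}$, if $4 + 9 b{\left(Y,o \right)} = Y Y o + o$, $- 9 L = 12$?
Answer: $- \frac{1443177}{245684} \approx -5.8741$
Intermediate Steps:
$L = - \frac{4}{3}$ ($L = \left(- \frac{1}{9}\right) 12 = - \frac{4}{3} \approx -1.3333$)
$b{\left(Y,o \right)} = - \frac{4}{9} + \frac{o}{9} + \frac{o Y^{2}}{9}$ ($b{\left(Y,o \right)} = - \frac{4}{9} + \frac{Y Y o + o}{9} = - \frac{4}{9} + \frac{Y^{2} o + o}{9} = - \frac{4}{9} + \frac{o Y^{2} + o}{9} = - \frac{4}{9} + \frac{o + o Y^{2}}{9} = - \frac{4}{9} + \left(\frac{o}{9} + \frac{o Y^{2}}{9}\right) = - \frac{4}{9} + \frac{o}{9} + \frac{o Y^{2}}{9}$)
$\frac{\frac{1}{68} + 262}{l{\left(14,3 - 6 \right)} + b{\left(L,-7 \right)}} = \frac{\frac{1}{68} + 262}{14 \left(3 - 6\right) + \left(- \frac{4}{9} + \frac{1}{9} \left(-7\right) + \frac{1}{9} \left(-7\right) \left(- \frac{4}{3}\right)^{2}\right)} = \frac{\frac{1}{68} + 262}{14 \left(3 - 6\right) - \left(\frac{11}{9} + \frac{112}{81}\right)} = \frac{17817}{68 \left(14 \left(-3\right) - \frac{211}{81}\right)} = \frac{17817}{68 \left(-42 - \frac{211}{81}\right)} = \frac{17817}{68 \left(- \frac{3613}{81}\right)} = \frac{17817}{68} \left(- \frac{81}{3613}\right) = - \frac{1443177}{245684}$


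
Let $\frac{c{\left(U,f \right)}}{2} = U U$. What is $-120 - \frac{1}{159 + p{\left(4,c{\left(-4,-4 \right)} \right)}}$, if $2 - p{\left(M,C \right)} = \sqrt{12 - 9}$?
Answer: $- \frac{3110321}{25918} - \frac{\sqrt{3}}{25918} \approx -120.01$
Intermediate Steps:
$c{\left(U,f \right)} = 2 U^{2}$ ($c{\left(U,f \right)} = 2 U U = 2 U^{2}$)
$p{\left(M,C \right)} = 2 - \sqrt{3}$ ($p{\left(M,C \right)} = 2 - \sqrt{12 - 9} = 2 - \sqrt{3}$)
$-120 - \frac{1}{159 + p{\left(4,c{\left(-4,-4 \right)} \right)}} = -120 - \frac{1}{159 + \left(2 - \sqrt{3}\right)} = -120 - \frac{1}{161 - \sqrt{3}}$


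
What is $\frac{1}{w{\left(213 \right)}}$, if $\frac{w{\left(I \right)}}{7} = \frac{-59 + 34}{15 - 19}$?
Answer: $\frac{4}{175} \approx 0.022857$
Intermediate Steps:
$w{\left(I \right)} = \frac{175}{4}$ ($w{\left(I \right)} = 7 \frac{-59 + 34}{15 - 19} = 7 \left(- \frac{25}{-4}\right) = 7 \left(\left(-25\right) \left(- \frac{1}{4}\right)\right) = 7 \cdot \frac{25}{4} = \frac{175}{4}$)
$\frac{1}{w{\left(213 \right)}} = \frac{1}{\frac{175}{4}} = \frac{4}{175}$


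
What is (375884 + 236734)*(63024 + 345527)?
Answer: 250285696518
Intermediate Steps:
(375884 + 236734)*(63024 + 345527) = 612618*408551 = 250285696518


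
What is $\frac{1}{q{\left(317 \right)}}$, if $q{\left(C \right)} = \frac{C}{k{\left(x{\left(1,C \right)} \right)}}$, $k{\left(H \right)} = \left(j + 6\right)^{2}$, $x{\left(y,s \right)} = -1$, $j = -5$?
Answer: $\frac{1}{317} \approx 0.0031546$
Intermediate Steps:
$k{\left(H \right)} = 1$ ($k{\left(H \right)} = \left(-5 + 6\right)^{2} = 1^{2} = 1$)
$q{\left(C \right)} = C$ ($q{\left(C \right)} = \frac{C}{1} = C 1 = C$)
$\frac{1}{q{\left(317 \right)}} = \frac{1}{317}$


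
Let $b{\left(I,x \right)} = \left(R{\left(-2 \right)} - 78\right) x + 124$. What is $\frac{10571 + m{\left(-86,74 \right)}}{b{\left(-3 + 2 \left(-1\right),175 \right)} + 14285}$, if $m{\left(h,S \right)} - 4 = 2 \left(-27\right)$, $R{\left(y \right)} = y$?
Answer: $\frac{10521}{409} \approx 25.724$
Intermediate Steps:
$m{\left(h,S \right)} = -50$ ($m{\left(h,S \right)} = 4 + 2 \left(-27\right) = 4 - 54 = -50$)
$b{\left(I,x \right)} = 124 - 80 x$ ($b{\left(I,x \right)} = \left(-2 - 78\right) x + 124 = - 80 x + 124 = 124 - 80 x$)
$\frac{10571 + m{\left(-86,74 \right)}}{b{\left(-3 + 2 \left(-1\right),175 \right)} + 14285} = \frac{10571 - 50}{\left(124 - 14000\right) + 14285} = \frac{10521}{\left(124 - 14000\right) + 14285} = \frac{10521}{-13876 + 14285} = \frac{10521}{409}$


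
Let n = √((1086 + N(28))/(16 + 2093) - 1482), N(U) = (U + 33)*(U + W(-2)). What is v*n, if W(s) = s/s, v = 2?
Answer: 2*I*√6585738447/2109 ≈ 76.958*I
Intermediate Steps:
W(s) = 1
N(U) = (1 + U)*(33 + U) (N(U) = (U + 33)*(U + 1) = (33 + U)*(1 + U) = (1 + U)*(33 + U))
n = I*√6585738447/2109 (n = √((1086 + (33 + 28² + 34*28))/(16 + 2093) - 1482) = √((1086 + (33 + 784 + 952))/2109 - 1482) = √((1086 + 1769)*(1/2109) - 1482) = √(2855*(1/2109) - 1482) = √(2855/2109 - 1482) = √(-3122683/2109) = I*√6585738447/2109 ≈ 38.479*I)
v*n = 2*(I*√6585738447/2109) = 2*I*√6585738447/2109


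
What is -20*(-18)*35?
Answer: 12600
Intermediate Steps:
-20*(-18)*35 = 360*35 = 12600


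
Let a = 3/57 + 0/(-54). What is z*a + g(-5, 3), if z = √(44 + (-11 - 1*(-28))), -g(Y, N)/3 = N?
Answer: -9 + √61/19 ≈ -8.5889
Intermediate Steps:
g(Y, N) = -3*N
z = √61 (z = √(44 + (-11 + 28)) = √(44 + 17) = √61 ≈ 7.8102)
a = 1/19 (a = 3*(1/57) + 0*(-1/54) = 1/19 + 0 = 1/19 ≈ 0.052632)
z*a + g(-5, 3) = √61*(1/19) - 3*3 = √61/19 - 9 = -9 + √61/19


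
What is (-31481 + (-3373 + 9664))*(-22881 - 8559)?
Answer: 791973600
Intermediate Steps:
(-31481 + (-3373 + 9664))*(-22881 - 8559) = (-31481 + 6291)*(-31440) = -25190*(-31440) = 791973600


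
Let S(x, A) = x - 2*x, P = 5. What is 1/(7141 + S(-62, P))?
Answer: 1/7203 ≈ 0.00013883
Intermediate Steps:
S(x, A) = -x
1/(7141 + S(-62, P)) = 1/(7141 - 1*(-62)) = 1/(7141 + 62) = 1/7203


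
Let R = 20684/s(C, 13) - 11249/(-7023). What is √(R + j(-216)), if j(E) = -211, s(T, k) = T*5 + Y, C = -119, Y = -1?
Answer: I*√267295052875683/1046427 ≈ 15.624*I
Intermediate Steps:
s(T, k) = -1 + 5*T (s(T, k) = T*5 - 1 = 5*T - 1 = -1 + 5*T)
R = -34639832/1046427 (R = 20684/(-1 + 5*(-119)) - 11249/(-7023) = 20684/(-1 - 595) - 11249*(-1/7023) = 20684/(-596) + 11249/7023 = 20684*(-1/596) + 11249/7023 = -5171/149 + 11249/7023 = -34639832/1046427 ≈ -33.103)
√(R + j(-216)) = √(-34639832/1046427 - 211) = √(-255435929/1046427) = I*√267295052875683/1046427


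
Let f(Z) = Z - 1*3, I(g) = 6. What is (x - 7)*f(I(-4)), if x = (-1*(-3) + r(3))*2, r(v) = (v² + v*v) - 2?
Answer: 93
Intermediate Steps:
r(v) = -2 + 2*v² (r(v) = (v² + v²) - 2 = 2*v² - 2 = -2 + 2*v²)
f(Z) = -3 + Z (f(Z) = Z - 3 = -3 + Z)
x = 38 (x = (-1*(-3) + (-2 + 2*3²))*2 = (3 + (-2 + 2*9))*2 = (3 + (-2 + 18))*2 = (3 + 16)*2 = 19*2 = 38)
(x - 7)*f(I(-4)) = (38 - 7)*(-3 + 6) = 31*3 = 93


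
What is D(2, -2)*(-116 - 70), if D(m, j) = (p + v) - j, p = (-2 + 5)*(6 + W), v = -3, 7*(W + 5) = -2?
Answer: -1488/7 ≈ -212.57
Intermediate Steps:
W = -37/7 (W = -5 + (1/7)*(-2) = -5 - 2/7 = -37/7 ≈ -5.2857)
p = 15/7 (p = (-2 + 5)*(6 - 37/7) = 3*(5/7) = 15/7 ≈ 2.1429)
D(m, j) = -6/7 - j (D(m, j) = (15/7 - 3) - j = -6/7 - j)
D(2, -2)*(-116 - 70) = (-6/7 - 1*(-2))*(-116 - 70) = (-6/7 + 2)*(-186) = (8/7)*(-186) = -1488/7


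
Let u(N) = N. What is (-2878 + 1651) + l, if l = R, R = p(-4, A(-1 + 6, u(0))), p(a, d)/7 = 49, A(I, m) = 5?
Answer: -884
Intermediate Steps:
p(a, d) = 343 (p(a, d) = 7*49 = 343)
R = 343
l = 343
(-2878 + 1651) + l = (-2878 + 1651) + 343 = -1227 + 343 = -884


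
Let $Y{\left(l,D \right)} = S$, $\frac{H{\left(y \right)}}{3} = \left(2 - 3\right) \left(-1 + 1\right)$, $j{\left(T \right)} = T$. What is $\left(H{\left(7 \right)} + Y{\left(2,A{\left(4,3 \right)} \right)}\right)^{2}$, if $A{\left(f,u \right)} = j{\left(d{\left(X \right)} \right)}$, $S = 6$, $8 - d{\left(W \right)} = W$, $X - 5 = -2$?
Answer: $36$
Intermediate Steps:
$X = 3$ ($X = 5 - 2 = 3$)
$d{\left(W \right)} = 8 - W$
$H{\left(y \right)} = 0$ ($H{\left(y \right)} = 3 \left(2 - 3\right) \left(-1 + 1\right) = 3 \left(\left(-1\right) 0\right) = 3 \cdot 0 = 0$)
$A{\left(f,u \right)} = 5$ ($A{\left(f,u \right)} = 8 - 3 = 5$)
$Y{\left(l,D \right)} = 6$
$\left(H{\left(7 \right)} + Y{\left(2,A{\left(4,3 \right)} \right)}\right)^{2} = \left(0 + 6\right)^{2} = 6^{2} = 36$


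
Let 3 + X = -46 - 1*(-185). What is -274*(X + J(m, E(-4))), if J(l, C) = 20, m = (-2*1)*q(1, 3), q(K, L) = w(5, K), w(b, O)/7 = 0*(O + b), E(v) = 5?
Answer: -42744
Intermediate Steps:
X = 136 (X = -3 + (-46 - 1*(-185)) = -3 + (-46 + 185) = -3 + 139 = 136)
w(b, O) = 0 (w(b, O) = 7*(0*(O + b)) = 7*0 = 0)
q(K, L) = 0
m = 0 (m = -2*1*0 = -2*0 = 0)
-274*(X + J(m, E(-4))) = -274*(136 + 20) = -274*156 = -42744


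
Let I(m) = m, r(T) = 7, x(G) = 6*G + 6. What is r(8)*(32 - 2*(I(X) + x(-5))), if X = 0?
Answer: 560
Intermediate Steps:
x(G) = 6 + 6*G
r(8)*(32 - 2*(I(X) + x(-5))) = 7*(32 - 2*(0 + (6 + 6*(-5)))) = 7*(32 - 2*(0 + (6 - 30))) = 7*(32 - 2*(0 - 24)) = 7*(32 - 2*(-24)) = 7*(32 + 48) = 7*80 = 560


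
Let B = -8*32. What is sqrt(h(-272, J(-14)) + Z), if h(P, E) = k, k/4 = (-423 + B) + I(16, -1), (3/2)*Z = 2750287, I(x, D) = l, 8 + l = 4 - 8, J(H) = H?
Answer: sqrt(16476846)/3 ≈ 1353.1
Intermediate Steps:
l = -12 (l = -8 + (4 - 8) = -8 - 4 = -12)
I(x, D) = -12
B = -256
Z = 5500574/3 (Z = (2/3)*2750287 = 5500574/3 ≈ 1.8335e+6)
k = -2764 (k = 4*((-423 - 256) - 12) = 4*(-679 - 12) = 4*(-691) = -2764)
h(P, E) = -2764
sqrt(h(-272, J(-14)) + Z) = sqrt(-2764 + 5500574/3) = sqrt(5492282/3) = sqrt(16476846)/3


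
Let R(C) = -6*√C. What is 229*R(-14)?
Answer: -1374*I*√14 ≈ -5141.0*I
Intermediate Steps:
229*R(-14) = 229*(-6*I*√14) = -1374*I*√14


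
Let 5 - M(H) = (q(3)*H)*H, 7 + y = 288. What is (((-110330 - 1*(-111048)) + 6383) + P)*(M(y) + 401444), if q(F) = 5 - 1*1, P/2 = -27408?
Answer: -4084642575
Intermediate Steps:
P = -54816 (P = 2*(-27408) = -54816)
y = 281 (y = -7 + 288 = 281)
q(F) = 4 (q(F) = 5 - 1 = 4)
M(H) = 5 - 4*H**2 (M(H) = 5 - 4*H*H = 5 - 4*H**2)
(((-110330 - 1*(-111048)) + 6383) + P)*(M(y) + 401444) = (((-110330 - 1*(-111048)) + 6383) - 54816)*((5 - 4*281**2) + 401444) = (((-110330 + 111048) + 6383) - 54816)*((5 - 4*78961) + 401444) = ((718 + 6383) - 54816)*((5 - 315844) + 401444) = (7101 - 54816)*(-315839 + 401444) = -47715*85605 = -4084642575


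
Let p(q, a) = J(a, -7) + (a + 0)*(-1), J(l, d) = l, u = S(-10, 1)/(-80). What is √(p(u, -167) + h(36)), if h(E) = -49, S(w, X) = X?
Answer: 7*I ≈ 7.0*I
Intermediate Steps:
u = -1/80 (u = 1/(-80) = 1*(-1/80) = -1/80 ≈ -0.012500)
p(q, a) = 0 (p(q, a) = a + (a + 0)*(-1) = a + a*(-1) = a - a = 0)
√(p(u, -167) + h(36)) = √(0 - 49) = √(-49) = 7*I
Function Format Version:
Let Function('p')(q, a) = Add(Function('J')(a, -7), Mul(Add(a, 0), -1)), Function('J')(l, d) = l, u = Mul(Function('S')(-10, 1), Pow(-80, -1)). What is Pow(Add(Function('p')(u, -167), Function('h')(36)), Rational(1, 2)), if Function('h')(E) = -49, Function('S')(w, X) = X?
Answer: Mul(7, I) ≈ Mul(7.0000, I)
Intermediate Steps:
u = Rational(-1, 80) (u = Mul(1, Pow(-80, -1)) = Mul(1, Rational(-1, 80)) = Rational(-1, 80) ≈ -0.012500)
Function('p')(q, a) = 0 (Function('p')(q, a) = Add(a, Mul(Add(a, 0), -1)) = Add(a, Mul(a, -1)) = Add(a, Mul(-1, a)) = 0)
Pow(Add(Function('p')(u, -167), Function('h')(36)), Rational(1, 2)) = Pow(Add(0, -49), Rational(1, 2)) = Pow(-49, Rational(1, 2)) = Mul(7, I)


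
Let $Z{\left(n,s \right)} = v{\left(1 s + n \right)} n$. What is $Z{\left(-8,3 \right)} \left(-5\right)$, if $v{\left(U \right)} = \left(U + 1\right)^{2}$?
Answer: $640$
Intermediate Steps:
$v{\left(U \right)} = \left(1 + U\right)^{2}$
$Z{\left(n,s \right)} = n \left(1 + n + s\right)^{2}$ ($Z{\left(n,s \right)} = \left(1 + \left(1 s + n\right)\right)^{2} n = \left(1 + \left(s + n\right)\right)^{2} n = \left(1 + \left(n + s\right)\right)^{2} n = \left(1 + n + s\right)^{2} n = n \left(1 + n + s\right)^{2}$)
$Z{\left(-8,3 \right)} \left(-5\right) = - 8 \left(1 - 8 + 3\right)^{2} \left(-5\right) = - 8 \left(-4\right)^{2} \left(-5\right) = \left(-8\right) 16 \left(-5\right) = \left(-128\right) \left(-5\right) = 640$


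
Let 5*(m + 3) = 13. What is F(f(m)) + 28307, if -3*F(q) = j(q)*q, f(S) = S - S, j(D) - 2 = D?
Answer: 28307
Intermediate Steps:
m = -2/5 (m = -3 + (1/5)*13 = -3 + 13/5 = -2/5 ≈ -0.40000)
j(D) = 2 + D
f(S) = 0
F(q) = -q*(2 + q)/3 (F(q) = -(2 + q)*q/3 = -q*(2 + q)/3)
F(f(m)) + 28307 = -1/3*0*(2 + 0) + 28307 = -1/3*0*2 + 28307 = 0 + 28307 = 28307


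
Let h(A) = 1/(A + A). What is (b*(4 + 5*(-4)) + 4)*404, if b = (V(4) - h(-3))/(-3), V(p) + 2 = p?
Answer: 56560/9 ≈ 6284.4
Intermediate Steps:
V(p) = -2 + p
h(A) = 1/(2*A)
b = -13/18 (b = ((-2 + 4) - 1/(2*(-3)))/(-3) = (2 - (-1)/(2*3))*(-1/3) = (2 - 1*(-1/6))*(-1/3) = (2 + 1/6)*(-1/3) = (13/6)*(-1/3) = -13/18 ≈ -0.72222)
(b*(4 + 5*(-4)) + 4)*404 = (-13*(4 + 5*(-4))/18 + 4)*404 = (-13*(4 - 20)/18 + 4)*404 = (-13/18*(-16) + 4)*404 = (104/9 + 4)*404 = (140/9)*404 = 56560/9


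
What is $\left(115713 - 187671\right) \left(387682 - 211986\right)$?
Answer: $-12642732768$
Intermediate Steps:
$\left(115713 - 187671\right) \left(387682 - 211986\right) = \left(-71958\right) 175696 = -12642732768$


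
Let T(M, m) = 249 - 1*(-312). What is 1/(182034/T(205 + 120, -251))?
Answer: 187/60678 ≈ 0.0030818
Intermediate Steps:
T(M, m) = 561 (T(M, m) = 249 + 312 = 561)
1/(182034/T(205 + 120, -251)) = 1/(182034/561) = 1/(182034*(1/561)) = 1/(60678/187) = 187/60678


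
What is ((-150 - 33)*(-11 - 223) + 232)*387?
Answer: 16661898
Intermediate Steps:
((-150 - 33)*(-11 - 223) + 232)*387 = (-183*(-234) + 232)*387 = (42822 + 232)*387 = 43054*387 = 16661898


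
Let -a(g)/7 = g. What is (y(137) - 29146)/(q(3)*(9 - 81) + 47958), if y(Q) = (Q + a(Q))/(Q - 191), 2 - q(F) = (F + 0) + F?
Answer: -262177/434214 ≈ -0.60380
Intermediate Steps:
a(g) = -7*g
q(F) = 2 - 2*F (q(F) = 2 - ((F + 0) + F) = 2 - (F + F) = 2 - 2*F)
y(Q) = -6*Q/(-191 + Q) (y(Q) = (Q - 7*Q)/(Q - 191) = (-6*Q)/(-191 + Q) = -6*Q/(-191 + Q))
(y(137) - 29146)/(q(3)*(9 - 81) + 47958) = (-6*137/(-191 + 137) - 29146)/((2 - 2*3)*(9 - 81) + 47958) = (-6*137/(-54) - 29146)/((2 - 6)*(-72) + 47958) = (-6*137*(-1/54) - 29146)/(-4*(-72) + 47958) = (137/9 - 29146)/(288 + 47958) = -262177/9/48246 = -262177/9*1/48246 = -262177/434214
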